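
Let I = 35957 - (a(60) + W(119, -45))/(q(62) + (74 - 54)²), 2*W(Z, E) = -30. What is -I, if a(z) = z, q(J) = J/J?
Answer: -14418712/401 ≈ -35957.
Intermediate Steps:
q(J) = 1
W(Z, E) = -15 (W(Z, E) = (½)*(-30) = -15)
I = 14418712/401 (I = 35957 - (60 - 15)/(1 + (74 - 54)²) = 35957 - 45/(1 + 20²) = 35957 - 45/(1 + 400) = 35957 - 45/401 = 14418712/401 ≈ 35957.)
-I = -1*14418712/401 = -14418712/401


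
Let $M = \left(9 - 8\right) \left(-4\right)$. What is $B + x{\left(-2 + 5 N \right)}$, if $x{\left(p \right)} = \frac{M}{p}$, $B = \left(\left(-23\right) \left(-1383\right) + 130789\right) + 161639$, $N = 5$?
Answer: $\frac{7457447}{23} \approx 3.2424 \cdot 10^{5}$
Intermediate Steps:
$M = -4$ ($M = 1 \left(-4\right) = -4$)
$B = 324237$ ($B = \left(31809 + 130789\right) + 161639 = 162598 + 161639 = 324237$)
$x{\left(p \right)} = - \frac{4}{p}$
$B + x{\left(-2 + 5 N \right)} = 324237 - \frac{4}{-2 + 5 \cdot 5} = 324237 - \frac{4}{-2 + 25} = 324237 - \frac{4}{23} = \frac{7457447}{23}$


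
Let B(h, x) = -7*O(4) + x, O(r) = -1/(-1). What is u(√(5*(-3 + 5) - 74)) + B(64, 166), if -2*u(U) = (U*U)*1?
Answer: 191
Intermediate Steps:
O(r) = 1 (O(r) = -1*(-1) = 1)
B(h, x) = -7 + x (B(h, x) = -7*1 + x = -7 + x)
u(U) = -U²/2 (u(U) = -U*U/2 = -U²/2)
u(√(5*(-3 + 5) - 74)) + B(64, 166) = -(-37 + 5*(-3 + 5)/2) + (-7 + 166) = -(√(5*2 - 74))²/2 + 159 = -(√(10 - 74))²/2 + 159 = -(√(-64))²/2 + 159 = -(8*I)²/2 + 159 = -½*(-64) + 159 = 32 + 159 = 191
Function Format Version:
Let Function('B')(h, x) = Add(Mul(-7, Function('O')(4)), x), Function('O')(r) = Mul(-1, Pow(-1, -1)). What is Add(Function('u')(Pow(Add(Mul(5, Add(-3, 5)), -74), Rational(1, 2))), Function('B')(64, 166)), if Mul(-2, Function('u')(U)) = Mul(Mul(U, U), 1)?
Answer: 191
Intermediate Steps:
Function('O')(r) = 1 (Function('O')(r) = Mul(-1, -1) = 1)
Function('B')(h, x) = Add(-7, x) (Function('B')(h, x) = Add(Mul(-7, 1), x) = Add(-7, x))
Function('u')(U) = Mul(Rational(-1, 2), Pow(U, 2)) (Function('u')(U) = Mul(Rational(-1, 2), Mul(Mul(U, U), 1)) = Mul(Rational(-1, 2), Mul(Pow(U, 2), 1)) = Mul(Rational(-1, 2), Pow(U, 2)))
Add(Function('u')(Pow(Add(Mul(5, Add(-3, 5)), -74), Rational(1, 2))), Function('B')(64, 166)) = Add(Mul(Rational(-1, 2), Pow(Pow(Add(Mul(5, Add(-3, 5)), -74), Rational(1, 2)), 2)), Add(-7, 166)) = Add(Mul(Rational(-1, 2), Pow(Pow(Add(Mul(5, 2), -74), Rational(1, 2)), 2)), 159) = Add(Mul(Rational(-1, 2), Pow(Pow(Add(10, -74), Rational(1, 2)), 2)), 159) = Add(Mul(Rational(-1, 2), Pow(Pow(-64, Rational(1, 2)), 2)), 159) = Add(Mul(Rational(-1, 2), Pow(Mul(8, I), 2)), 159) = Add(Mul(Rational(-1, 2), -64), 159) = Add(32, 159) = 191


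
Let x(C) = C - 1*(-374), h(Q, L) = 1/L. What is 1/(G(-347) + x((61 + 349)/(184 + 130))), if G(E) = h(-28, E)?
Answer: 54479/20446124 ≈ 0.0026645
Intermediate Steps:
G(E) = 1/E
x(C) = 374 + C (x(C) = C + 374 = 374 + C)
1/(G(-347) + x((61 + 349)/(184 + 130))) = 1/(1/(-347) + (374 + (61 + 349)/(184 + 130))) = 1/(-1/347 + (374 + 410/314)) = 1/(-1/347 + (374 + 410*(1/314))) = 1/(-1/347 + (374 + 205/157)) = 1/(-1/347 + 58923/157) = 1/(20446124/54479) = 54479/20446124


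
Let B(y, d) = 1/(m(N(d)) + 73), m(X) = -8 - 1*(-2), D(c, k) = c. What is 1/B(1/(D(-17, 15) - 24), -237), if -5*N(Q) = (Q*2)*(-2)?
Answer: 67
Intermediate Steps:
N(Q) = 4*Q/5 (N(Q) = -Q*2*(-2)/5 = -2*Q*(-2)/5 = -(-4)*Q/5 = 4*Q/5)
m(X) = -6 (m(X) = -8 + 2 = -6)
B(y, d) = 1/67 (B(y, d) = 1/(-6 + 73) = 1/67)
1/B(1/(D(-17, 15) - 24), -237) = 1/(1/67) = 67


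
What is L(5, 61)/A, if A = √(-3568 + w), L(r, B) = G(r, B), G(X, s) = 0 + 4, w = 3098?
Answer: -2*I*√470/235 ≈ -0.18451*I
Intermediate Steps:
G(X, s) = 4
L(r, B) = 4
A = I*√470 (A = √(-3568 + 3098) = √(-470) = I*√470 ≈ 21.679*I)
L(5, 61)/A = 4/((I*√470)) = 4*(-I*√470/470) = -2*I*√470/235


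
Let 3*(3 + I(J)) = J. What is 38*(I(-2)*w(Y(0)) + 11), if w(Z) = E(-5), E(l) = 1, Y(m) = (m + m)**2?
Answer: 836/3 ≈ 278.67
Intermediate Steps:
I(J) = -3 + J/3
Y(m) = 4*m**2 (Y(m) = (2*m)**2 = 4*m**2)
w(Z) = 1
38*(I(-2)*w(Y(0)) + 11) = 38*((-3 + (1/3)*(-2))*1 + 11) = 38*((-3 - 2/3)*1 + 11) = 38*(-11/3*1 + 11) = 38*(-11/3 + 11) = 38*(22/3) = 836/3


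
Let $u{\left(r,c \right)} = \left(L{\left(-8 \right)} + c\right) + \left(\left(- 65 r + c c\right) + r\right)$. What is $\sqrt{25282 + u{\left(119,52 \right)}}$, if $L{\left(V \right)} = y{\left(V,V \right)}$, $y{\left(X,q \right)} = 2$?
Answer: $2 \sqrt{5106} \approx 142.91$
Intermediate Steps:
$L{\left(V \right)} = 2$
$u{\left(r,c \right)} = 2 + c + c^{2} - 64 r$ ($u{\left(r,c \right)} = \left(2 + c\right) + \left(\left(- 65 r + c c\right) + r\right) = \left(2 + c\right) + \left(\left(- 65 r + c^{2}\right) + r\right) = \left(2 + c\right) + \left(\left(c^{2} - 65 r\right) + r\right) = \left(2 + c\right) + \left(c^{2} - 64 r\right) = 2 + c + c^{2} - 64 r$)
$\sqrt{25282 + u{\left(119,52 \right)}} = \sqrt{25282 + \left(2 + 52 + 52^{2} - 7616\right)} = \sqrt{25282 + \left(2 + 52 + 2704 - 7616\right)} = \sqrt{25282 - 4858} = \sqrt{20424} = 2 \sqrt{5106}$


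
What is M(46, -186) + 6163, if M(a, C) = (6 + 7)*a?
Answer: 6761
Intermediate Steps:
M(a, C) = 13*a
M(46, -186) + 6163 = 13*46 + 6163 = 598 + 6163 = 6761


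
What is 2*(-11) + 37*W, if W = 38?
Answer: 1384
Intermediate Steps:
2*(-11) + 37*W = 2*(-11) + 37*38 = -22 + 1406 = 1384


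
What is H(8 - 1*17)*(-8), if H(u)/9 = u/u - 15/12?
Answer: 18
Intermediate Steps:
H(u) = -9/4 (H(u) = 9*(u/u - 15/12) = 9*(1 - 15*1/12) = 9*(1 - 5/4) = 9*(-¼) = -9/4)
H(8 - 1*17)*(-8) = -9/4*(-8) = 18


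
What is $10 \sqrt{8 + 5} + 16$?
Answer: $16 + 10 \sqrt{13} \approx 52.056$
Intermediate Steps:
$10 \sqrt{8 + 5} + 16 = 10 \sqrt{13} + 16 = 16 + 10 \sqrt{13}$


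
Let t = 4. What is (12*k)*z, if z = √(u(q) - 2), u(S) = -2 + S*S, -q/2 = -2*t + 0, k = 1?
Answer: 72*√7 ≈ 190.49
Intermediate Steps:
q = 16 (q = -2*(-2*4 + 0) = -2*(-8 + 0) = -2*(-8) = 16)
u(S) = -2 + S²
z = 6*√7 (z = √((-2 + 16²) - 2) = √((-2 + 256) - 2) = √(254 - 2) = √252 = 6*√7 ≈ 15.875)
(12*k)*z = (12*1)*(6*√7) = 12*(6*√7) = 72*√7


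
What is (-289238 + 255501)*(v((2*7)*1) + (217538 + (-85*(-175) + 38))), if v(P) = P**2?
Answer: -7848811839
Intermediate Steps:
(-289238 + 255501)*(v((2*7)*1) + (217538 + (-85*(-175) + 38))) = (-289238 + 255501)*(((2*7)*1)**2 + (217538 + (-85*(-175) + 38))) = -33737*((14*1)**2 + (217538 + (14875 + 38))) = -33737*(14**2 + (217538 + 14913)) = -33737*(196 + 232451) = -33737*232647 = -7848811839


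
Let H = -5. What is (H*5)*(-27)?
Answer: 675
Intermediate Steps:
(H*5)*(-27) = -5*5*(-27) = -25*(-27) = 675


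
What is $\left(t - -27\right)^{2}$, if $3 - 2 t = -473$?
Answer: $70225$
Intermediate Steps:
$t = 238$ ($t = \frac{3}{2} - - \frac{473}{2} = \frac{3}{2} + \frac{473}{2} = 238$)
$\left(t - -27\right)^{2} = \left(238 - -27\right)^{2} = \left(238 + \left(-170 + 197\right)\right)^{2} = \left(238 + 27\right)^{2} = 265^{2} = 70225$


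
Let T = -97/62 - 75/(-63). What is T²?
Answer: 237169/1695204 ≈ 0.13991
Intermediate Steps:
T = -487/1302 (T = -97*1/62 - 75*(-1/63) = -97/62 + 25/21 = -487/1302 ≈ -0.37404)
T² = (-487/1302)² = 237169/1695204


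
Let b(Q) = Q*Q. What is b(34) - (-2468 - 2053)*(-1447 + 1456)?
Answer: 41845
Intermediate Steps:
b(Q) = Q**2
b(34) - (-2468 - 2053)*(-1447 + 1456) = 34**2 - (-2468 - 2053)*(-1447 + 1456) = 1156 - (-4521)*9 = 1156 - 1*(-40689) = 1156 + 40689 = 41845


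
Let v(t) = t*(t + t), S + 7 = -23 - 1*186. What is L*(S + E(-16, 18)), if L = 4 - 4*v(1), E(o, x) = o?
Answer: 928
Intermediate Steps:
S = -216 (S = -7 + (-23 - 1*186) = -7 + (-23 - 186) = -7 - 209 = -216)
v(t) = 2*t**2 (v(t) = t*(2*t) = 2*t**2)
L = -4 (L = 4 - 8*1**2 = 4 - 8 = -4)
L*(S + E(-16, 18)) = -4*(-216 - 16) = -4*(-232) = 928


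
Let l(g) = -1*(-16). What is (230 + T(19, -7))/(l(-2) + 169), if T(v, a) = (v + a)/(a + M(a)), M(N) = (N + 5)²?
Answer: 226/185 ≈ 1.2216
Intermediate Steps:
M(N) = (5 + N)²
T(v, a) = (a + v)/(a + (5 + a)²) (T(v, a) = (v + a)/(a + (5 + a)²) = (a + v)/(a + (5 + a)²))
l(g) = 16
(230 + T(19, -7))/(l(-2) + 169) = (230 + (-7 + 19)/(-7 + (5 - 7)²))/(16 + 169) = (230 + 12/(-7 + (-2)²))/185 = (230 + 12/(-7 + 4))*(1/185) = (230 + 12/(-3))*(1/185) = (230 - ⅓*12)*(1/185) = (230 - 4)*(1/185) = 226*(1/185) = 226/185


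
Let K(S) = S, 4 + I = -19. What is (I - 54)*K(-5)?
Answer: 385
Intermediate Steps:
I = -23 (I = -4 - 19 = -23)
(I - 54)*K(-5) = (-23 - 54)*(-5) = -77*(-5) = 385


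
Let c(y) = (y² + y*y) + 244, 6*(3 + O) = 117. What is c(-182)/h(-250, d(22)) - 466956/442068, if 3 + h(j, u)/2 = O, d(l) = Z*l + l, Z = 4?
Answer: 16002929/6501 ≈ 2461.6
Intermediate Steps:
O = 33/2 (O = -3 + (⅙)*117 = -3 + 39/2 = 33/2 ≈ 16.500)
c(y) = 244 + 2*y² (c(y) = (y² + y²) + 244 = 2*y² + 244 = 244 + 2*y²)
d(l) = 5*l (d(l) = 4*l + l = 5*l)
h(j, u) = 27 (h(j, u) = -6 + 2*(33/2) = -6 + 33 = 27)
c(-182)/h(-250, d(22)) - 466956/442068 = (244 + 2*(-182)²)/27 - 466956/442068 = (244 + 2*33124)*(1/27) - 466956*1/442068 = (244 + 66248)*(1/27) - 2289/2167 = 66492*(1/27) - 2289/2167 = 7388/3 - 2289/2167 = 16002929/6501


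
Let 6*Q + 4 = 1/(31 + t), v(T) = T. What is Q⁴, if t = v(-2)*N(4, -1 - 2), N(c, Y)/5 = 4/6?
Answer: 6975757441/36804120336 ≈ 0.18954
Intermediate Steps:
N(c, Y) = 10/3 (N(c, Y) = 5*(4/6) = 5*(4*(⅙)) = 5*(⅔) = 10/3)
t = -20/3 (t = -2*10/3 = -20/3 ≈ -6.6667)
Q = -289/438 (Q = -⅔ + 1/(6*(31 - 20/3)) = -⅔ + 1/(6*(73/3)) = -⅔ + (⅙)*(3/73) = -⅔ + 1/146 = -289/438 ≈ -0.65982)
Q⁴ = (-289/438)⁴ = 6975757441/36804120336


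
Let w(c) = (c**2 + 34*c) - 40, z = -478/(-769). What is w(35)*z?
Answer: 1135250/769 ≈ 1476.3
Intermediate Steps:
z = 478/769 (z = -478*(-1/769) = 478/769 ≈ 0.62159)
w(c) = -40 + c**2 + 34*c
w(35)*z = (-40 + 35**2 + 34*35)*(478/769) = (-40 + 1225 + 1190)*(478/769) = 2375*(478/769) = 1135250/769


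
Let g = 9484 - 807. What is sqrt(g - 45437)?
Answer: 2*I*sqrt(9190) ≈ 191.73*I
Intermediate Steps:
g = 8677
sqrt(g - 45437) = sqrt(8677 - 45437) = sqrt(-36760) = 2*I*sqrt(9190)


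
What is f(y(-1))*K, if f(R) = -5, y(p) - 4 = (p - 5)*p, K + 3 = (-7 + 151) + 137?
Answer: -1390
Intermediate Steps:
K = 278 (K = -3 + ((-7 + 151) + 137) = -3 + (144 + 137) = -3 + 281 = 278)
y(p) = 4 + p*(-5 + p) (y(p) = 4 + (p - 5)*p = 4 + (-5 + p)*p = 4 + p*(-5 + p))
f(y(-1))*K = -5*278 = -1390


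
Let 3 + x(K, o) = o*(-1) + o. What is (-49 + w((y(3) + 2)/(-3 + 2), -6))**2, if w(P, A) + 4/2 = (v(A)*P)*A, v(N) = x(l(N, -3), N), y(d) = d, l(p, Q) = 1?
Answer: 19881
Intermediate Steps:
x(K, o) = -3 (x(K, o) = -3 + (o*(-1) + o) = -3 + (-o + o) = -3 + 0 = -3)
v(N) = -3
w(P, A) = -2 - 3*A*P (w(P, A) = -2 + (-3*P)*A = -2 - 3*A*P)
(-49 + w((y(3) + 2)/(-3 + 2), -6))**2 = (-49 + (-2 - 3*(-6)*(3 + 2)/(-3 + 2)))**2 = (-49 + (-2 - 3*(-6)*5/(-1)))**2 = (-49 + (-2 - 3*(-6)*5*(-1)))**2 = (-49 + (-2 - 3*(-6)*(-5)))**2 = (-49 + (-2 - 90))**2 = (-49 - 92)**2 = (-141)**2 = 19881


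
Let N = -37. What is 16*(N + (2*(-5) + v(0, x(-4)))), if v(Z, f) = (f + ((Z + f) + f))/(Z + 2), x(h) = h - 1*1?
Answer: -872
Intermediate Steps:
x(h) = -1 + h (x(h) = h - 1 = -1 + h)
v(Z, f) = (Z + 3*f)/(2 + Z) (v(Z, f) = (f + (Z + 2*f))/(2 + Z) = (Z + 3*f)/(2 + Z))
16*(N + (2*(-5) + v(0, x(-4)))) = 16*(-37 + (2*(-5) + (0 + 3*(-1 - 4))/(2 + 0))) = 16*(-37 + (-10 + (0 + 3*(-5))/2)) = 16*(-37 + (-10 + (0 - 15)/2)) = 16*(-37 + (-10 + (½)*(-15))) = 16*(-37 + (-10 - 15/2)) = 16*(-37 - 35/2) = 16*(-109/2) = -872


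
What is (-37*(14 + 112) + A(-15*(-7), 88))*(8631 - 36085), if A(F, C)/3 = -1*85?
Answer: 134991318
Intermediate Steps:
A(F, C) = -255 (A(F, C) = 3*(-1*85) = 3*(-85) = -255)
(-37*(14 + 112) + A(-15*(-7), 88))*(8631 - 36085) = (-37*(14 + 112) - 255)*(8631 - 36085) = (-37*126 - 255)*(-27454) = (-4662 - 255)*(-27454) = -4917*(-27454) = 134991318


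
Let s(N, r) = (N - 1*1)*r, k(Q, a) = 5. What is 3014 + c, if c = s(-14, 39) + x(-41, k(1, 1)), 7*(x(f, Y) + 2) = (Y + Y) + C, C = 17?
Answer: 17016/7 ≈ 2430.9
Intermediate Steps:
s(N, r) = r*(-1 + N) (s(N, r) = (N - 1)*r = (-1 + N)*r = r*(-1 + N))
x(f, Y) = 3/7 + 2*Y/7 (x(f, Y) = -2 + ((Y + Y) + 17)/7 = -2 + (2*Y + 17)/7 = -2 + (17 + 2*Y)/7 = -2 + (17/7 + 2*Y/7) = 3/7 + 2*Y/7)
c = -4082/7 (c = 39*(-1 - 14) + (3/7 + (2/7)*5) = 39*(-15) + (3/7 + 10/7) = -585 + 13/7 = -4082/7 ≈ -583.14)
3014 + c = 3014 - 4082/7 = 17016/7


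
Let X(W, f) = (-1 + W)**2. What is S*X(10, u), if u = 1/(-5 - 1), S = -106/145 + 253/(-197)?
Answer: -4662927/28565 ≈ -163.24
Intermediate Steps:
S = -57567/28565 (S = -106*1/145 + 253*(-1/197) = -106/145 - 253/197 = -57567/28565 ≈ -2.0153)
u = -1/6 (u = 1/(-6) = -1/6 ≈ -0.16667)
S*X(10, u) = -57567*(-1 + 10)**2/28565 = -57567/28565*9**2 = -57567/28565*81 = -4662927/28565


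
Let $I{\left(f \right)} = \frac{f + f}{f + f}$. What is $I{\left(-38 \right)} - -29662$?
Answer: $29663$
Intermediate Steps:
$I{\left(f \right)} = 1$ ($I{\left(f \right)} = \frac{2 f}{2 f} = 2 f \frac{1}{2 f} = 1$)
$I{\left(-38 \right)} - -29662 = 1 - -29662 = 1 + 29662 = 29663$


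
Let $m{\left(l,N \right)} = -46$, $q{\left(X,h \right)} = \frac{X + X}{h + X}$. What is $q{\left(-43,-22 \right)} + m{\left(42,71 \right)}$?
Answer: $- \frac{2904}{65} \approx -44.677$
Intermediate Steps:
$q{\left(X,h \right)} = \frac{2 X}{X + h}$
$q{\left(-43,-22 \right)} + m{\left(42,71 \right)} = 2 \left(-43\right) \frac{1}{-43 - 22} - 46 = 2 \left(-43\right) \frac{1}{-65} - 46 = 2 \left(-43\right) \left(- \frac{1}{65}\right) - 46 = \frac{86}{65} - 46 = - \frac{2904}{65}$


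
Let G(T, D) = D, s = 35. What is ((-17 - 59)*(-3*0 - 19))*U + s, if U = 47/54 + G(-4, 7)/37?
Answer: 1563439/999 ≈ 1565.0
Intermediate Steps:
U = 2117/1998 (U = 47/54 + 7/37 = 2117/1998 ≈ 1.0596)
((-17 - 59)*(-3*0 - 19))*U + s = ((-17 - 59)*(-3*0 - 19))*(2117/1998) + 35 = -76*(0 - 19)*(2117/1998) + 35 = -76*(-19)*(2117/1998) + 35 = 1444*(2117/1998) + 35 = 1528474/999 + 35 = 1563439/999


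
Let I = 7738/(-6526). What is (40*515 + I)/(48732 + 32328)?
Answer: 67213931/264498780 ≈ 0.25412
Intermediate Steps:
I = -3869/3263 (I = 7738*(-1/6526) = -3869/3263 ≈ -1.1857)
(40*515 + I)/(48732 + 32328) = (40*515 - 3869/3263)/(48732 + 32328) = (20600 - 3869/3263)/81060 = (67213931/3263)*(1/81060) = 67213931/264498780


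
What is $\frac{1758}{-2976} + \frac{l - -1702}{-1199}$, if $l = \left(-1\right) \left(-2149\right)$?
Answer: $- \frac{2261403}{594704} \approx -3.8026$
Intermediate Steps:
$l = 2149$
$\frac{1758}{-2976} + \frac{l - -1702}{-1199} = \frac{1758}{-2976} + \frac{2149 - -1702}{-1199} = 1758 \left(- \frac{1}{2976}\right) + \left(2149 + 1702\right) \left(- \frac{1}{1199}\right) = - \frac{293}{496} + 3851 \left(- \frac{1}{1199}\right) = - \frac{293}{496} - \frac{3851}{1199} = - \frac{2261403}{594704}$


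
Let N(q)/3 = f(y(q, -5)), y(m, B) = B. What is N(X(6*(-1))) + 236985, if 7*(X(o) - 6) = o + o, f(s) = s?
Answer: 236970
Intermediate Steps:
X(o) = 6 + 2*o/7 (X(o) = 6 + (o + o)/7 = 6 + (2*o)/7 = 6 + 2*o/7)
N(q) = -15 (N(q) = 3*(-5) = -15)
N(X(6*(-1))) + 236985 = -15 + 236985 = 236970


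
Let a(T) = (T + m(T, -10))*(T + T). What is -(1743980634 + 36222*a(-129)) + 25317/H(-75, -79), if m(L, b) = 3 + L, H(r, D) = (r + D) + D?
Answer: -961597086579/233 ≈ -4.1270e+9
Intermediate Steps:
H(r, D) = r + 2*D (H(r, D) = (D + r) + D = r + 2*D)
a(T) = 2*T*(3 + 2*T) (a(T) = (T + (3 + T))*(T + T) = (3 + 2*T)*(2*T) = 2*T*(3 + 2*T))
-(1743980634 + 36222*a(-129)) + 25317/H(-75, -79) = -36222/(1/(48147 + 2*(-129)*(3 + 2*(-129)))) + 25317/(-75 + 2*(-79)) = -36222/(1/(48147 + 2*(-129)*(3 - 258))) + 25317/(-75 - 158) = -36222/(1/(48147 + 2*(-129)*(-255))) + 25317/(-233) = -36222/(1/(48147 + 65790)) + 25317*(-1/233) = -36222/(1/113937) - 25317/233 = -36222/1/113937 - 25317/233 = -36222*113937 - 25317/233 = -4127026014 - 25317/233 = -961597086579/233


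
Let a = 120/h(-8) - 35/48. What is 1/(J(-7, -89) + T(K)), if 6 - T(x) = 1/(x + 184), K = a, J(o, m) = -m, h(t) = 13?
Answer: 120121/11410871 ≈ 0.010527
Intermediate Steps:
a = 5305/624 (a = 120/13 - 35/48 = 5305/624 ≈ 8.5016)
K = 5305/624 ≈ 8.5016
T(x) = 6 - 1/(184 + x) (T(x) = 6 - 1/(x + 184) = 6 - 1/(184 + x))
1/(J(-7, -89) + T(K)) = 1/(-1*(-89) + (1103 + 6*(5305/624))/(184 + 5305/624)) = 1/(89 + (1103 + 5305/104)/(120121/624)) = 1/(89 + (624/120121)*(120017/104)) = 1/(89 + 720102/120121) = 1/(11410871/120121) = 120121/11410871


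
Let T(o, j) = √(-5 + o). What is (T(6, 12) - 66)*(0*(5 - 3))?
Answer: 0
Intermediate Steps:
(T(6, 12) - 66)*(0*(5 - 3)) = (√(-5 + 6) - 66)*(0*(5 - 3)) = (√1 - 66)*(0*2) = (1 - 66)*0 = -65*0 = 0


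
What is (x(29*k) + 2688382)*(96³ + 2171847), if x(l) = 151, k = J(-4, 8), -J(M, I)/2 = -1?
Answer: 8217724262739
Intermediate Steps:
J(M, I) = 2 (J(M, I) = -2*(-1) = 2)
k = 2
(x(29*k) + 2688382)*(96³ + 2171847) = (151 + 2688382)*(96³ + 2171847) = 2688533*(884736 + 2171847) = 2688533*3056583 = 8217724262739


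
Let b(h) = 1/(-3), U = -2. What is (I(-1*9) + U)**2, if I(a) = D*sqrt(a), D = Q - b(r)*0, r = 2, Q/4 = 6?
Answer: -5180 - 288*I ≈ -5180.0 - 288.0*I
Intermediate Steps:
Q = 24 (Q = 4*6 = 24)
b(h) = -1/3
D = 24 (D = 24 - (-1)*0/3 = 24 - 1*0 = 24 + 0 = 24)
I(a) = 24*sqrt(a)
(I(-1*9) + U)**2 = (24*sqrt(-1*9) - 2)**2 = (24*sqrt(-9) - 2)**2 = (24*(3*I) - 2)**2 = (72*I - 2)**2 = (-2 + 72*I)**2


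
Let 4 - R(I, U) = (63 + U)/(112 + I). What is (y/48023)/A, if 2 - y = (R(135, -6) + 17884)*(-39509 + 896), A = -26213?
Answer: -8979105659/16364749687 ≈ -0.54869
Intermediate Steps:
R(I, U) = 4 - (63 + U)/(112 + I)
y = 8979105659/13 (y = 2 - ((385 - 1*(-6) + 4*135)/(112 + 135) + 17884)*(-39509 + 896) = 2 - ((385 + 6 + 540)/247 + 17884)*(-38613) = 2 - ((1/247)*931 + 17884)*(-38613) = 2 - (49/13 + 17884)*(-38613) = 2 - 232541*(-38613)/13 = 2 - 1*(-8979105633/13) = 2 + 8979105633/13 = 8979105659/13 ≈ 6.9070e+8)
(y/48023)/A = ((8979105659/13)/48023)/(-26213) = ((8979105659/13)*(1/48023))*(-1/26213) = (8979105659/624299)*(-1/26213) = -8979105659/16364749687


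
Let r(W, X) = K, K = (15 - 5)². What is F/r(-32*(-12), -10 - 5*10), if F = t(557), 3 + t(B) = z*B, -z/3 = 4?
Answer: -6687/100 ≈ -66.870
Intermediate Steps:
z = -12 (z = -3*4 = -12)
t(B) = -3 - 12*B
K = 100 (K = 10² = 100)
r(W, X) = 100
F = -6687 (F = -3 - 12*557 = -3 - 6684 = -6687)
F/r(-32*(-12), -10 - 5*10) = -6687/100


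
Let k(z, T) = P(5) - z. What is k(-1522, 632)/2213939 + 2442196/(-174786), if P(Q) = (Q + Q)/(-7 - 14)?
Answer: -18923124601442/1354379397189 ≈ -13.972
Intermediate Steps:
P(Q) = -2*Q/21 (P(Q) = (2*Q)/(-21) = (2*Q)*(-1/21) = -2*Q/21)
k(z, T) = -10/21 - z (k(z, T) = -2/21*5 - z = -10/21 - z)
k(-1522, 632)/2213939 + 2442196/(-174786) = (-10/21 - 1*(-1522))/2213939 + 2442196/(-174786) = (-10/21 + 1522)*(1/2213939) + 2442196*(-1/174786) = (31952/21)*(1/2213939) - 1221098/87393 = 31952/46492719 - 1221098/87393 = -18923124601442/1354379397189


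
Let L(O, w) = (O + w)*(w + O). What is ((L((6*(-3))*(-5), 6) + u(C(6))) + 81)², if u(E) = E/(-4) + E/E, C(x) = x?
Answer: 345699649/4 ≈ 8.6425e+7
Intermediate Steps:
L(O, w) = (O + w)² (L(O, w) = (O + w)*(O + w) = (O + w)²)
u(E) = 1 - E/4 (u(E) = E*(-¼) + 1 = -E/4 + 1 = 1 - E/4)
((L((6*(-3))*(-5), 6) + u(C(6))) + 81)² = ((((6*(-3))*(-5) + 6)² + (1 - ¼*6)) + 81)² = (((-18*(-5) + 6)² + (1 - 3/2)) + 81)² = (((90 + 6)² - ½) + 81)² = ((96² - ½) + 81)² = ((9216 - ½) + 81)² = (18431/2 + 81)² = (18593/2)² = 345699649/4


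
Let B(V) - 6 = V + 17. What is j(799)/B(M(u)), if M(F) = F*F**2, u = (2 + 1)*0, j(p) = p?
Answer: 799/23 ≈ 34.739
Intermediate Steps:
u = 0 (u = 3*0 = 0)
M(F) = F**3
B(V) = 23 + V (B(V) = 6 + (V + 17) = 6 + (17 + V) = 23 + V)
j(799)/B(M(u)) = 799/(23 + 0**3) = 799/(23 + 0) = 799/23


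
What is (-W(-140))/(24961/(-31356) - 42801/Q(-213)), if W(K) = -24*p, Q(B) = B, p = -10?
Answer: -534306240/445583821 ≈ -1.1991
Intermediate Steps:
W(K) = 240 (W(K) = -24*(-10) = 240)
(-W(-140))/(24961/(-31356) - 42801/Q(-213)) = (-1*240)/(24961/(-31356) - 42801/(-213)) = -240/(24961*(-1/31356) - 42801*(-1/213)) = -240/(-24961/31356 + 14267/71) = -240/445583821/2226276 = -240*2226276/445583821 = -534306240/445583821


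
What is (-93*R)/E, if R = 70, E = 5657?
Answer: -6510/5657 ≈ -1.1508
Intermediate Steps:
(-93*R)/E = -93*70/5657 = -6510*1/5657 = -6510/5657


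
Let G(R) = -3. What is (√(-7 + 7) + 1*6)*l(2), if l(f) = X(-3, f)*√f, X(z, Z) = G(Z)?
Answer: -18*√2 ≈ -25.456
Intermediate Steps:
X(z, Z) = -3
l(f) = -3*√f
(√(-7 + 7) + 1*6)*l(2) = (√(-7 + 7) + 1*6)*(-3*√2) = (√0 + 6)*(-3*√2) = (0 + 6)*(-3*√2) = 6*(-3*√2) = -18*√2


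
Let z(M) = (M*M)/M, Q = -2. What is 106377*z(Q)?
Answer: -212754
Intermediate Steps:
z(M) = M (z(M) = M²/M = M)
106377*z(Q) = 106377*(-2) = -212754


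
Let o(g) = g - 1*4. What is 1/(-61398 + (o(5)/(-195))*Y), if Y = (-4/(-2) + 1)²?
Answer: -65/3990873 ≈ -1.6287e-5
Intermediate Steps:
o(g) = -4 + g (o(g) = g - 4 = -4 + g)
Y = 9 (Y = (-4*(-½) + 1)² = (2 + 1)² = 3² = 9)
1/(-61398 + (o(5)/(-195))*Y) = 1/(-61398 + ((-4 + 5)/(-195))*9) = 1/(-61398 + (1*(-1/195))*9) = 1/(-61398 - 1/195*9) = 1/(-61398 - 3/65) = 1/(-3990873/65) = -65/3990873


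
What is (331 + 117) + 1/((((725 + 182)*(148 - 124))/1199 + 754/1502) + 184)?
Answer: 81753018785/182482407 ≈ 448.00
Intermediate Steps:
(331 + 117) + 1/((((725 + 182)*(148 - 124))/1199 + 754/1502) + 184) = 448 + 1/(((907*24)*(1/1199) + 754*(1/1502)) + 184) = 448 + 1/((21768*(1/1199) + 377/751) + 184) = 448 + 1/((21768/1199 + 377/751) + 184) = 448 + 1/(16799791/900449 + 184) = 448 + 1/(182482407/900449) = 448 + 900449/182482407 = 81753018785/182482407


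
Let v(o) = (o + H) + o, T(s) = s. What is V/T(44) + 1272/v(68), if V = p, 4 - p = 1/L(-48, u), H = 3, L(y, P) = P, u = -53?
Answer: 2995911/324148 ≈ 9.2424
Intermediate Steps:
p = 213/53 (p = 4 - 1/(-53) = 4 - 1*(-1/53) = 4 + 1/53 = 213/53 ≈ 4.0189)
v(o) = 3 + 2*o (v(o) = (o + 3) + o = (3 + o) + o = 3 + 2*o)
V = 213/53 ≈ 4.0189
V/T(44) + 1272/v(68) = (213/53)/44 + 1272/(3 + 2*68) = (213/53)*(1/44) + 1272/(3 + 136) = 213/2332 + 1272/139 = 2995911/324148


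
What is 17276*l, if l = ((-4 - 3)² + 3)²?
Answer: 46714304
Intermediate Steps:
l = 2704 (l = ((-7)² + 3)² = (49 + 3)² = 52² = 2704)
17276*l = 17276*2704 = 46714304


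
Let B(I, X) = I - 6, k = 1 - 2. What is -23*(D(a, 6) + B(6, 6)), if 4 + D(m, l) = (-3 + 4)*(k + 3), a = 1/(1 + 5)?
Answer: 46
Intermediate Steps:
a = ⅙ (a = 1/6 = ⅙ ≈ 0.16667)
k = -1
B(I, X) = -6 + I
D(m, l) = -2 (D(m, l) = -4 + (-3 + 4)*(-1 + 3) = -4 + 1*2 = -4 + 2 = -2)
-23*(D(a, 6) + B(6, 6)) = -23*(-2 + (-6 + 6)) = -23*(-2 + 0) = -23*(-2) = 46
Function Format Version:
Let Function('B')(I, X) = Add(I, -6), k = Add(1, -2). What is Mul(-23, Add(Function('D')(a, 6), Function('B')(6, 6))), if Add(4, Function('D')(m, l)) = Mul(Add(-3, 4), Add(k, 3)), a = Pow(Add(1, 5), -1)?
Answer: 46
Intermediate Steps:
a = Rational(1, 6) (a = Pow(6, -1) = Rational(1, 6) ≈ 0.16667)
k = -1
Function('B')(I, X) = Add(-6, I)
Function('D')(m, l) = -2 (Function('D')(m, l) = Add(-4, Mul(Add(-3, 4), Add(-1, 3))) = Add(-4, Mul(1, 2)) = Add(-4, 2) = -2)
Mul(-23, Add(Function('D')(a, 6), Function('B')(6, 6))) = Mul(-23, Add(-2, Add(-6, 6))) = Mul(-23, Add(-2, 0)) = Mul(-23, -2) = 46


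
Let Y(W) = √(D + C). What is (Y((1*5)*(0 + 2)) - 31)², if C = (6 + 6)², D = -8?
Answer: 1097 - 124*√34 ≈ 373.96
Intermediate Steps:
C = 144 (C = 12² = 144)
Y(W) = 2*√34 (Y(W) = √(-8 + 144) = √136 = 2*√34)
(Y((1*5)*(0 + 2)) - 31)² = (2*√34 - 31)² = (-31 + 2*√34)²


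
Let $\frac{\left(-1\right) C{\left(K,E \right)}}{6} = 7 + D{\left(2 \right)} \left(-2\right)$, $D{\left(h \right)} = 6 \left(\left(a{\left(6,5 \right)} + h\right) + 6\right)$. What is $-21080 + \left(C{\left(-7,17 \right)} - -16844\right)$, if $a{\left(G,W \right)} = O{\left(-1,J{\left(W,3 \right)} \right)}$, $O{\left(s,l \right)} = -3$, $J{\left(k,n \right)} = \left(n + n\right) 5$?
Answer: $-3918$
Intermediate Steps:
$J{\left(k,n \right)} = 10 n$ ($J{\left(k,n \right)} = 2 n 5 = 10 n$)
$a{\left(G,W \right)} = -3$
$D{\left(h \right)} = 18 + 6 h$ ($D{\left(h \right)} = 6 \left(\left(-3 + h\right) + 6\right) = 6 \left(3 + h\right) = 18 + 6 h$)
$C{\left(K,E \right)} = 318$ ($C{\left(K,E \right)} = - 6 \left(7 + \left(18 + 6 \cdot 2\right) \left(-2\right)\right) = - 6 \left(7 + \left(18 + 12\right) \left(-2\right)\right) = - 6 \left(7 + 30 \left(-2\right)\right) = - 6 \left(7 - 60\right) = \left(-6\right) \left(-53\right) = 318$)
$-21080 + \left(C{\left(-7,17 \right)} - -16844\right) = -21080 + \left(318 - -16844\right) = -21080 + \left(318 + 16844\right) = -21080 + 17162 = -3918$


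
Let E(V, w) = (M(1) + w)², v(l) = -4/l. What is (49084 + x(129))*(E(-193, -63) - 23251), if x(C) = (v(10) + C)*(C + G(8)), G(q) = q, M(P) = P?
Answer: -6472447977/5 ≈ -1.2945e+9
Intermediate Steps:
x(C) = (8 + C)*(-⅖ + C) (x(C) = (-4/10 + C)*(C + 8) = (-4*⅒ + C)*(8 + C) = (-⅖ + C)*(8 + C) = (8 + C)*(-⅖ + C))
E(V, w) = (1 + w)²
(49084 + x(129))*(E(-193, -63) - 23251) = (49084 + (-16/5 + 129² + (38/5)*129))*((1 - 63)² - 23251) = (49084 + (-16/5 + 16641 + 4902/5))*((-62)² - 23251) = (49084 + 88091/5)*(3844 - 23251) = (333511/5)*(-19407) = -6472447977/5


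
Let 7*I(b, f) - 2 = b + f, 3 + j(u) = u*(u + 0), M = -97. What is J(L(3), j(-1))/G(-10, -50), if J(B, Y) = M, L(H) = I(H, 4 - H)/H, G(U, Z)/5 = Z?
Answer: 97/250 ≈ 0.38800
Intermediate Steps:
G(U, Z) = 5*Z
j(u) = -3 + u² (j(u) = -3 + u*(u + 0) = -3 + u*u = -3 + u²)
I(b, f) = 2/7 + b/7 + f/7 (I(b, f) = 2/7 + (b + f)/7 = 2/7 + (b/7 + f/7) = 2/7 + b/7 + f/7)
L(H) = 6/(7*H) (L(H) = (2/7 + H/7 + (4 - H)/7)/H = (2/7 + H/7 + (4/7 - H/7))/H = 6/(7*H))
J(B, Y) = -97
J(L(3), j(-1))/G(-10, -50) = -97/(5*(-50)) = -97/(-250) = -97*(-1/250) = 97/250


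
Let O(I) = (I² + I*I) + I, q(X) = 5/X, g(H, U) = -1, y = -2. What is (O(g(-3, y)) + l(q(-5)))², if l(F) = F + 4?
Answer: 16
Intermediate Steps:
l(F) = 4 + F
O(I) = I + 2*I² (O(I) = (I² + I²) + I = 2*I² + I = I + 2*I²)
(O(g(-3, y)) + l(q(-5)))² = (-(1 + 2*(-1)) + (4 + 5/(-5)))² = (-(1 - 2) + (4 + 5*(-⅕)))² = (-1*(-1) + (4 - 1))² = (1 + 3)² = 4² = 16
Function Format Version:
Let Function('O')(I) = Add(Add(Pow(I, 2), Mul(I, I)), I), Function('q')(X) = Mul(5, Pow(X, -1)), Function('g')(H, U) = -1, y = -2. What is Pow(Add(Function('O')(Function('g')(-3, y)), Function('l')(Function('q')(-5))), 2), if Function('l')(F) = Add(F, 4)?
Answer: 16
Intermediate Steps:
Function('l')(F) = Add(4, F)
Function('O')(I) = Add(I, Mul(2, Pow(I, 2))) (Function('O')(I) = Add(Add(Pow(I, 2), Pow(I, 2)), I) = Add(Mul(2, Pow(I, 2)), I) = Add(I, Mul(2, Pow(I, 2))))
Pow(Add(Function('O')(Function('g')(-3, y)), Function('l')(Function('q')(-5))), 2) = Pow(Add(Mul(-1, Add(1, Mul(2, -1))), Add(4, Mul(5, Pow(-5, -1)))), 2) = Pow(Add(Mul(-1, Add(1, -2)), Add(4, Mul(5, Rational(-1, 5)))), 2) = Pow(Add(Mul(-1, -1), Add(4, -1)), 2) = Pow(Add(1, 3), 2) = Pow(4, 2) = 16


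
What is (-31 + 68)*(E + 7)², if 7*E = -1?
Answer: 85248/49 ≈ 1739.8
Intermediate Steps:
E = -⅐ (E = (⅐)*(-1) = -⅐ ≈ -0.14286)
(-31 + 68)*(E + 7)² = (-31 + 68)*(-⅐ + 7)² = 37*(48/7)² = 37*(2304/49) = 85248/49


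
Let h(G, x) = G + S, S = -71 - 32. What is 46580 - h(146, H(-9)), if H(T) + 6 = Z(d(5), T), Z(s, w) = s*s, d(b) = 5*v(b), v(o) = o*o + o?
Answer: 46537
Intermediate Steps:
v(o) = o + o² (v(o) = o² + o = o + o²)
S = -103
d(b) = 5*b*(1 + b) (d(b) = 5*(b*(1 + b)) = 5*b*(1 + b))
Z(s, w) = s²
H(T) = 22494 (H(T) = -6 + (5*5*(1 + 5))² = -6 + (5*5*6)² = -6 + 150² = -6 + 22500 = 22494)
h(G, x) = -103 + G (h(G, x) = G - 103 = -103 + G)
46580 - h(146, H(-9)) = 46580 - (-103 + 146) = 46580 - 1*43 = 46580 - 43 = 46537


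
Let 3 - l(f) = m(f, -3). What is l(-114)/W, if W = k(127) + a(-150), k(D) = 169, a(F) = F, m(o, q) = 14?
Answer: -11/19 ≈ -0.57895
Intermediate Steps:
l(f) = -11 (l(f) = 3 - 1*14 = 3 - 14 = -11)
W = 19 (W = 169 - 150 = 19)
l(-114)/W = -11/19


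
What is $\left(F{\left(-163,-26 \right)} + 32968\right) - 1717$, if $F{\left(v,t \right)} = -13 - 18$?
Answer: $31220$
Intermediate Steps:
$F{\left(v,t \right)} = -31$
$\left(F{\left(-163,-26 \right)} + 32968\right) - 1717 = \left(-31 + 32968\right) - 1717 = 32937 - 1717 = 31220$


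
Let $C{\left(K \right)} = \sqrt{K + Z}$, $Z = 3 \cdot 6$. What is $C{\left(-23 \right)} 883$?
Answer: $883 i \sqrt{5} \approx 1974.4 i$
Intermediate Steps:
$Z = 18$
$C{\left(K \right)} = \sqrt{18 + K}$ ($C{\left(K \right)} = \sqrt{K + 18} = \sqrt{18 + K}$)
$C{\left(-23 \right)} 883 = \sqrt{18 - 23} \cdot 883 = \sqrt{-5} \cdot 883 = i \sqrt{5} \cdot 883 = 883 i \sqrt{5}$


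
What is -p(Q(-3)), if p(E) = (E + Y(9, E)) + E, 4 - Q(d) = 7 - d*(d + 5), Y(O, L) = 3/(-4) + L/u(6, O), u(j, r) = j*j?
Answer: 19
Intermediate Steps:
u(j, r) = j**2
Y(O, L) = -3/4 + L/36 (Y(O, L) = 3/(-4) + L/(6**2) = 3*(-1/4) + L/36 = -3/4 + L*(1/36) = -3/4 + L/36)
Q(d) = -3 + d*(5 + d) (Q(d) = 4 - (7 - d*(d + 5)) = 4 - (7 - d*(5 + d)) = 4 + (-7 + d*(5 + d)) = -3 + d*(5 + d))
p(E) = -3/4 + 73*E/36 (p(E) = (E + (-3/4 + E/36)) + E = (-3/4 + 37*E/36) + E = -3/4 + 73*E/36)
-p(Q(-3)) = -(-3/4 + 73*(-3 + (-3)**2 + 5*(-3))/36) = -(-3/4 + 73*(-3 + 9 - 15)/36) = -(-3/4 + (73/36)*(-9)) = -(-3/4 - 73/4) = -1*(-19) = 19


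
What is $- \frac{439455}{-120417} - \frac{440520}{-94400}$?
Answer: $\frac{787755407}{94728040} \approx 8.316$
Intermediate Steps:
$- \frac{439455}{-120417} - \frac{440520}{-94400} = \left(-439455\right) \left(- \frac{1}{120417}\right) - - \frac{11013}{2360} = \frac{146485}{40139} + \frac{11013}{2360} = \frac{787755407}{94728040}$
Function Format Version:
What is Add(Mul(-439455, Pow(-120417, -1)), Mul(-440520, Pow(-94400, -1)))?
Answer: Rational(787755407, 94728040) ≈ 8.3160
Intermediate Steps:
Add(Mul(-439455, Pow(-120417, -1)), Mul(-440520, Pow(-94400, -1))) = Add(Mul(-439455, Rational(-1, 120417)), Mul(-440520, Rational(-1, 94400))) = Add(Rational(146485, 40139), Rational(11013, 2360)) = Rational(787755407, 94728040)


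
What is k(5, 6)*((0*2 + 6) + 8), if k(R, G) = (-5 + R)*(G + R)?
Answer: 0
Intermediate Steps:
k(5, 6)*((0*2 + 6) + 8) = (5² - 5*6 - 5*5 + 6*5)*((0*2 + 6) + 8) = (25 - 30 - 25 + 30)*((0 + 6) + 8) = 0*(6 + 8) = 0*14 = 0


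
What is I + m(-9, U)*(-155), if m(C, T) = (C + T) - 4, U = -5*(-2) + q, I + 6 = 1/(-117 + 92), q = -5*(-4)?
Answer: -66026/25 ≈ -2641.0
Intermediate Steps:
q = 20
I = -151/25 (I = -6 + 1/(-117 + 92) = -6 + 1/(-25) = -6 - 1/25 = -151/25 ≈ -6.0400)
U = 30 (U = -5*(-2) + 20 = 10 + 20 = 30)
m(C, T) = -4 + C + T
I + m(-9, U)*(-155) = -151/25 + (-4 - 9 + 30)*(-155) = -151/25 + 17*(-155) = -151/25 - 2635 = -66026/25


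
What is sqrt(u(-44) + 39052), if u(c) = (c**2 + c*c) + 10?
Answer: sqrt(42934) ≈ 207.21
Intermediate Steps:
u(c) = 10 + 2*c**2 (u(c) = (c**2 + c**2) + 10 = 2*c**2 + 10 = 10 + 2*c**2)
sqrt(u(-44) + 39052) = sqrt((10 + 2*(-44)**2) + 39052) = sqrt((10 + 2*1936) + 39052) = sqrt((10 + 3872) + 39052) = sqrt(3882 + 39052) = sqrt(42934)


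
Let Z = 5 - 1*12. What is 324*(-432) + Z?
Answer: -139975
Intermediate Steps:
Z = -7 (Z = 5 - 12 = -7)
324*(-432) + Z = 324*(-432) - 7 = -139968 - 7 = -139975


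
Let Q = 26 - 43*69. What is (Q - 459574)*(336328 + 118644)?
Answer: -210431374580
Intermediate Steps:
Q = -2941 (Q = 26 - 2967 = -2941)
(Q - 459574)*(336328 + 118644) = (-2941 - 459574)*(336328 + 118644) = -462515*454972 = -210431374580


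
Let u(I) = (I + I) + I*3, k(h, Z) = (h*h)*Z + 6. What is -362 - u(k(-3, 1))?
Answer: -437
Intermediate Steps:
k(h, Z) = 6 + Z*h² (k(h, Z) = h²*Z + 6 = Z*h² + 6 = 6 + Z*h²)
u(I) = 5*I (u(I) = 2*I + 3*I = 5*I)
-362 - u(k(-3, 1)) = -362 - 5*(6 + 1*(-3)²) = -362 - 5*(6 + 1*9) = -362 - 5*(6 + 9) = -362 - 5*15 = -362 - 1*75 = -362 - 75 = -437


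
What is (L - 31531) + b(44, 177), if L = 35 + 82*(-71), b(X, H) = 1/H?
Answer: -6605285/177 ≈ -37318.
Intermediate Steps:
L = -5787 (L = 35 - 5822 = -5787)
(L - 31531) + b(44, 177) = (-5787 - 31531) + 1/177 = -37318 + 1/177 = -6605285/177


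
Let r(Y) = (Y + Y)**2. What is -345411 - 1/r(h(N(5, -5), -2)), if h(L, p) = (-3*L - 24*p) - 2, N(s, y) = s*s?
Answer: -1161962605/3364 ≈ -3.4541e+5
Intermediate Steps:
N(s, y) = s**2
h(L, p) = -2 - 24*p - 3*L (h(L, p) = (-24*p - 3*L) - 2 = -2 - 24*p - 3*L)
r(Y) = 4*Y**2 (r(Y) = (2*Y)**2 = 4*Y**2)
-345411 - 1/r(h(N(5, -5), -2)) = -345411 - 1/(4*(-2 - 24*(-2) - 3*5**2)**2) = -345411 - 1/(4*(-2 + 48 - 3*25)**2) = -345411 - 1/(4*(-2 + 48 - 75)**2) = -345411 - 1/(4*(-29)**2) = -345411 - 1/(4*841) = -345411 - 1/3364 = -1161962605/3364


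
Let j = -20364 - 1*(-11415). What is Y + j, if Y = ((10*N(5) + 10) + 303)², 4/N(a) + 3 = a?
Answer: 101940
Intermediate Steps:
N(a) = 4/(-3 + a)
j = -8949 (j = -20364 + 11415 = -8949)
Y = 110889 (Y = ((10*(4/(-3 + 5)) + 10) + 303)² = ((10*(4/2) + 10) + 303)² = ((10*(4*(½)) + 10) + 303)² = ((10*2 + 10) + 303)² = ((20 + 10) + 303)² = (30 + 303)² = 333² = 110889)
Y + j = 110889 - 8949 = 101940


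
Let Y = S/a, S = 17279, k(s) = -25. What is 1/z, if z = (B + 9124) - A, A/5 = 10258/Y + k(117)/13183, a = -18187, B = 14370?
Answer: 227789057/17648928710123 ≈ 1.2907e-5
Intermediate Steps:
Y = -17279/18187 (Y = 17279/(-18187) = 17279*(-1/18187) = -17279/18187 ≈ -0.95007)
A = -12297252604965/227789057 (A = 5*(10258/(-17279/18187) - 25/13183) = 5*(10258*(-18187/17279) - 25*1/13183) = 5*(-186562246/17279 - 25/13183) = 5*(-2459450520993/227789057) = -12297252604965/227789057 ≈ -53985.)
z = 17648928710123/227789057 (z = (14370 + 9124) - 1*(-12297252604965/227789057) = 23494 + 12297252604965/227789057 = 17648928710123/227789057 ≈ 77479.)
1/z = 1/(17648928710123/227789057) = 227789057/17648928710123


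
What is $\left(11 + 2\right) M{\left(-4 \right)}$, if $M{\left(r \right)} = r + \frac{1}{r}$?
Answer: $- \frac{221}{4} \approx -55.25$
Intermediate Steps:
$\left(11 + 2\right) M{\left(-4 \right)} = \left(11 + 2\right) \left(-4 + \frac{1}{-4}\right) = 13 \left(-4 - \frac{1}{4}\right) = 13 \left(- \frac{17}{4}\right) = - \frac{221}{4}$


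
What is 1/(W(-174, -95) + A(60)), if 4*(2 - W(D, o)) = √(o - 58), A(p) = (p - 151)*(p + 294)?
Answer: -515392/16601807257 + 12*I*√17/16601807257 ≈ -3.1044e-5 + 2.9802e-9*I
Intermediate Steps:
A(p) = (-151 + p)*(294 + p)
W(D, o) = 2 - √(-58 + o)/4 (W(D, o) = 2 - √(o - 58)/4 = 2 - √(-58 + o)/4)
1/(W(-174, -95) + A(60)) = 1/((2 - √(-58 - 95)/4) + (-44394 + 60² + 143*60)) = 1/((2 - 3*I*√17/4) + (-44394 + 3600 + 8580)) = 1/((2 - 3*I*√17/4) - 32214) = 1/(-32212 - 3*I*√17/4)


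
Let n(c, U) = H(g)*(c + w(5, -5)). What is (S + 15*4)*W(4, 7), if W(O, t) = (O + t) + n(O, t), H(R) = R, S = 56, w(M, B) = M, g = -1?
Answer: 232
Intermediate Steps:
n(c, U) = -5 - c (n(c, U) = -(c + 5) = -(5 + c) = -5 - c)
W(O, t) = -5 + t (W(O, t) = (O + t) + (-5 - O) = -5 + t)
(S + 15*4)*W(4, 7) = (56 + 15*4)*(-5 + 7) = (56 + 60)*2 = 116*2 = 232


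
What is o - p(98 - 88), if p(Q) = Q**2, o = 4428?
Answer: 4328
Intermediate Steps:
o - p(98 - 88) = 4428 - (98 - 88)**2 = 4428 - 1*10**2 = 4428 - 1*100 = 4428 - 100 = 4328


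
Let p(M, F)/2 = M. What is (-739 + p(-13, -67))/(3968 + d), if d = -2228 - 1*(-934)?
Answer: -765/2674 ≈ -0.28609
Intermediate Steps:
p(M, F) = 2*M
d = -1294 (d = -2228 + 934 = -1294)
(-739 + p(-13, -67))/(3968 + d) = (-739 + 2*(-13))/(3968 - 1294) = (-739 - 26)/2674 = -765*1/2674 = -765/2674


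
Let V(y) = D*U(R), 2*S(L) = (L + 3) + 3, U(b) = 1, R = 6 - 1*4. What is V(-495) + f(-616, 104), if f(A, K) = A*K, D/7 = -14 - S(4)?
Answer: -64197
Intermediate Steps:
R = 2 (R = 6 - 4 = 2)
S(L) = 3 + L/2 (S(L) = ((L + 3) + 3)/2 = ((3 + L) + 3)/2 = (6 + L)/2 = 3 + L/2)
D = -133 (D = 7*(-14 - (3 + (½)*4)) = 7*(-14 - (3 + 2)) = 7*(-14 - 1*5) = 7*(-14 - 5) = 7*(-19) = -133)
V(y) = -133 (V(y) = -133*1 = -133)
V(-495) + f(-616, 104) = -133 - 616*104 = -133 - 64064 = -64197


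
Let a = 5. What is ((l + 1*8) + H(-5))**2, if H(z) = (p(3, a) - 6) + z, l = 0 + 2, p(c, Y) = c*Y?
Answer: 196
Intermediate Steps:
p(c, Y) = Y*c
l = 2
H(z) = 9 + z (H(z) = (5*3 - 6) + z = (15 - 6) + z = 9 + z)
((l + 1*8) + H(-5))**2 = ((2 + 1*8) + (9 - 5))**2 = ((2 + 8) + 4)**2 = (10 + 4)**2 = 14**2 = 196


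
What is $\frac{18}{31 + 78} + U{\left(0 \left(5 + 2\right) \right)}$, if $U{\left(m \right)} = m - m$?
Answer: $\frac{18}{109} \approx 0.16514$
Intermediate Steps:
$U{\left(m \right)} = 0$
$\frac{18}{31 + 78} + U{\left(0 \left(5 + 2\right) \right)} = \frac{18}{31 + 78} + 0 = \frac{18}{109} + 0 = \frac{18}{109}$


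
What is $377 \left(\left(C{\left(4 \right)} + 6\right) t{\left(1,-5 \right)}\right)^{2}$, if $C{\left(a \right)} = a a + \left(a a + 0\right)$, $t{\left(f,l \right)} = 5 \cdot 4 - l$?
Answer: $340242500$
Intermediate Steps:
$t{\left(f,l \right)} = 20 - l$
$C{\left(a \right)} = 2 a^{2}$ ($C{\left(a \right)} = a^{2} + \left(a^{2} + 0\right) = a^{2} + a^{2} = 2 a^{2}$)
$377 \left(\left(C{\left(4 \right)} + 6\right) t{\left(1,-5 \right)}\right)^{2} = 377 \left(\left(2 \cdot 4^{2} + 6\right) \left(20 - -5\right)\right)^{2} = 377 \left(\left(2 \cdot 16 + 6\right) \left(20 + 5\right)\right)^{2} = 377 \left(\left(32 + 6\right) 25\right)^{2} = 377 \left(38 \cdot 25\right)^{2} = 377 \cdot 950^{2} = 377 \cdot 902500 = 340242500$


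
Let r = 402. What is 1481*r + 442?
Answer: 595804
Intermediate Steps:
1481*r + 442 = 1481*402 + 442 = 595362 + 442 = 595804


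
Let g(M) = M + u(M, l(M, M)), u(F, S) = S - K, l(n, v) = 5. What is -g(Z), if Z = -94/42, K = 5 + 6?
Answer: 173/21 ≈ 8.2381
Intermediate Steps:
K = 11
u(F, S) = -11 + S (u(F, S) = S - 1*11 = S - 11 = -11 + S)
Z = -47/21 (Z = -94*1/42 = -47/21 ≈ -2.2381)
g(M) = -6 + M (g(M) = M + (-11 + 5) = M - 6 = -6 + M)
-g(Z) = -(-6 - 47/21) = -1*(-173/21) = 173/21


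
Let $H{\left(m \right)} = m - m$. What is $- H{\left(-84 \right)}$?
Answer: $0$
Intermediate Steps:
$H{\left(m \right)} = 0$
$- H{\left(-84 \right)} = \left(-1\right) 0 = 0$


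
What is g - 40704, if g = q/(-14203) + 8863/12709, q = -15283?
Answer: -7346993139772/180505927 ≈ -40702.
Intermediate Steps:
g = 320112836/180505927 (g = -15283/(-14203) + 8863/12709 = -15283*(-1/14203) + 8863*(1/12709) = 15283/14203 + 8863/12709 = 320112836/180505927 ≈ 1.7734)
g - 40704 = 320112836/180505927 - 40704 = -7346993139772/180505927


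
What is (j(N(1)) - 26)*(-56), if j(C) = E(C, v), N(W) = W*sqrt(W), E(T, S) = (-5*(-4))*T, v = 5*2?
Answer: 336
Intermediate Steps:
v = 10
E(T, S) = 20*T
N(W) = W**(3/2)
j(C) = 20*C
(j(N(1)) - 26)*(-56) = (20*1**(3/2) - 26)*(-56) = (20*1 - 26)*(-56) = (20 - 26)*(-56) = -6*(-56) = 336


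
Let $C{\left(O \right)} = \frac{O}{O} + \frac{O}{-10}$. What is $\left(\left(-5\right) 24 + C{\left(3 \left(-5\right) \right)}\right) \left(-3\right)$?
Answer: $\frac{705}{2} \approx 352.5$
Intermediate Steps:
$C{\left(O \right)} = 1 - \frac{O}{10}$ ($C{\left(O \right)} = 1 + O \left(- \frac{1}{10}\right) = 1 - \frac{O}{10}$)
$\left(\left(-5\right) 24 + C{\left(3 \left(-5\right) \right)}\right) \left(-3\right) = \left(\left(-5\right) 24 - \left(-1 + \frac{3 \left(-5\right)}{10}\right)\right) \left(-3\right) = \left(-120 + \left(1 - - \frac{3}{2}\right)\right) \left(-3\right) = \left(-120 + \left(1 + \frac{3}{2}\right)\right) \left(-3\right) = \left(-120 + \frac{5}{2}\right) \left(-3\right) = \left(- \frac{235}{2}\right) \left(-3\right) = \frac{705}{2}$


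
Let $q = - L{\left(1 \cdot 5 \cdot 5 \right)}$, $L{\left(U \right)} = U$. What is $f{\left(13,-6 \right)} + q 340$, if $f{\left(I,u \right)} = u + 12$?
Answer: $-8494$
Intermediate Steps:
$f{\left(I,u \right)} = 12 + u$
$q = -25$ ($q = - 1 \cdot 5 \cdot 5 = - 5 \cdot 5 = \left(-1\right) 25 = -25$)
$f{\left(13,-6 \right)} + q 340 = \left(12 - 6\right) - 8500 = 6 - 8500 = -8494$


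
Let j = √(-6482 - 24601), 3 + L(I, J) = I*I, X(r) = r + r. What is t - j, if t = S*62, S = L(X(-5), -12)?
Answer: 6014 - I*√31083 ≈ 6014.0 - 176.3*I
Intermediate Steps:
X(r) = 2*r
L(I, J) = -3 + I² (L(I, J) = -3 + I*I = -3 + I²)
S = 97 (S = -3 + (2*(-5))² = -3 + (-10)² = -3 + 100 = 97)
t = 6014 (t = 97*62 = 6014)
j = I*√31083 (j = √(-31083) = I*√31083 ≈ 176.3*I)
t - j = 6014 - I*√31083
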